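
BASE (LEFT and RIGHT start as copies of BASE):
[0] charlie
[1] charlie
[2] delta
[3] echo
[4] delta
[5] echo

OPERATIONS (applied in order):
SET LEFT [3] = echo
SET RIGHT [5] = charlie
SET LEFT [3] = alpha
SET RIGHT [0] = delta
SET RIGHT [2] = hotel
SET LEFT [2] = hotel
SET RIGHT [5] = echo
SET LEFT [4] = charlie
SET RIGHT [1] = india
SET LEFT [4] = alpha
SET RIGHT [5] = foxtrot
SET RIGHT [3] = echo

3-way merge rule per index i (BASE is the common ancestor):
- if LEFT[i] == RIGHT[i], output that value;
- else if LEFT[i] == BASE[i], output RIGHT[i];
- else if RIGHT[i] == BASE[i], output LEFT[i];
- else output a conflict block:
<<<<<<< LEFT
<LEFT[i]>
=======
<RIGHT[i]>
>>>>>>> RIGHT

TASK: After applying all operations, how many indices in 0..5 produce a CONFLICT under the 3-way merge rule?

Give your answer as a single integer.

Answer: 0

Derivation:
Final LEFT:  [charlie, charlie, hotel, alpha, alpha, echo]
Final RIGHT: [delta, india, hotel, echo, delta, foxtrot]
i=0: L=charlie=BASE, R=delta -> take RIGHT -> delta
i=1: L=charlie=BASE, R=india -> take RIGHT -> india
i=2: L=hotel R=hotel -> agree -> hotel
i=3: L=alpha, R=echo=BASE -> take LEFT -> alpha
i=4: L=alpha, R=delta=BASE -> take LEFT -> alpha
i=5: L=echo=BASE, R=foxtrot -> take RIGHT -> foxtrot
Conflict count: 0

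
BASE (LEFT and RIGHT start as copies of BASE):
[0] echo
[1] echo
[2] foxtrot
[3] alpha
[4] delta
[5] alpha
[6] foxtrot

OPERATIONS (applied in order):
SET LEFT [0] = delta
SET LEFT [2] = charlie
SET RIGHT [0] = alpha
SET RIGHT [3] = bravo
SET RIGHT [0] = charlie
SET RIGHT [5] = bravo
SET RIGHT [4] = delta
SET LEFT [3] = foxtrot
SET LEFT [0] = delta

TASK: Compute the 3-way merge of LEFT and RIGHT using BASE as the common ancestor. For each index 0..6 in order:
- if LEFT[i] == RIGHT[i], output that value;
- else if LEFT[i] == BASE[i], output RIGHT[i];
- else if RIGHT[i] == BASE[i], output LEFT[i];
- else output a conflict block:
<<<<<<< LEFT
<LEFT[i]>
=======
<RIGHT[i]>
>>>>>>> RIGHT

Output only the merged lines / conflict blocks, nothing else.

Final LEFT:  [delta, echo, charlie, foxtrot, delta, alpha, foxtrot]
Final RIGHT: [charlie, echo, foxtrot, bravo, delta, bravo, foxtrot]
i=0: BASE=echo L=delta R=charlie all differ -> CONFLICT
i=1: L=echo R=echo -> agree -> echo
i=2: L=charlie, R=foxtrot=BASE -> take LEFT -> charlie
i=3: BASE=alpha L=foxtrot R=bravo all differ -> CONFLICT
i=4: L=delta R=delta -> agree -> delta
i=5: L=alpha=BASE, R=bravo -> take RIGHT -> bravo
i=6: L=foxtrot R=foxtrot -> agree -> foxtrot

Answer: <<<<<<< LEFT
delta
=======
charlie
>>>>>>> RIGHT
echo
charlie
<<<<<<< LEFT
foxtrot
=======
bravo
>>>>>>> RIGHT
delta
bravo
foxtrot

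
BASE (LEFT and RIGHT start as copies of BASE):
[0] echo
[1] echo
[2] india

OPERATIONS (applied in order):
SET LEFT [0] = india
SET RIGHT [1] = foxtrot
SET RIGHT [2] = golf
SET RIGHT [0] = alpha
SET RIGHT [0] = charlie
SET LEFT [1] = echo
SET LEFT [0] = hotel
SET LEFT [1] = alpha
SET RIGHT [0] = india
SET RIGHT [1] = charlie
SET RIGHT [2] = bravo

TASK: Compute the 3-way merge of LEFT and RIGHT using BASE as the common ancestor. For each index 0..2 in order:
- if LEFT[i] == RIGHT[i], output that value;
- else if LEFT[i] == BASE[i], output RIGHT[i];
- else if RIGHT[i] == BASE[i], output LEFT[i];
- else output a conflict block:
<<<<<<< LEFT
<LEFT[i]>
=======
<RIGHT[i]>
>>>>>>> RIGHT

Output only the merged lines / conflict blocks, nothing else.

Final LEFT:  [hotel, alpha, india]
Final RIGHT: [india, charlie, bravo]
i=0: BASE=echo L=hotel R=india all differ -> CONFLICT
i=1: BASE=echo L=alpha R=charlie all differ -> CONFLICT
i=2: L=india=BASE, R=bravo -> take RIGHT -> bravo

Answer: <<<<<<< LEFT
hotel
=======
india
>>>>>>> RIGHT
<<<<<<< LEFT
alpha
=======
charlie
>>>>>>> RIGHT
bravo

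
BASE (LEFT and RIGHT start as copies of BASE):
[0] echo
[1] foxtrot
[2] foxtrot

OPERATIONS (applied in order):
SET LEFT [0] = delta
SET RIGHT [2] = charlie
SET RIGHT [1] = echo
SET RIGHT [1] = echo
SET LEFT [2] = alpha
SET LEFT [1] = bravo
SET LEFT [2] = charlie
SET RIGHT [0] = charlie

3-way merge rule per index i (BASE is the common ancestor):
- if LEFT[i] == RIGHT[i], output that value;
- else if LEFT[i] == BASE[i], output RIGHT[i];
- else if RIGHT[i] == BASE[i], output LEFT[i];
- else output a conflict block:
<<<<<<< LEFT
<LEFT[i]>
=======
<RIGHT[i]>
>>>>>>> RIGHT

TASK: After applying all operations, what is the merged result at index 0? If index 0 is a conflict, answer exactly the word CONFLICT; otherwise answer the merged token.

Final LEFT:  [delta, bravo, charlie]
Final RIGHT: [charlie, echo, charlie]
i=0: BASE=echo L=delta R=charlie all differ -> CONFLICT
i=1: BASE=foxtrot L=bravo R=echo all differ -> CONFLICT
i=2: L=charlie R=charlie -> agree -> charlie
Index 0 -> CONFLICT

Answer: CONFLICT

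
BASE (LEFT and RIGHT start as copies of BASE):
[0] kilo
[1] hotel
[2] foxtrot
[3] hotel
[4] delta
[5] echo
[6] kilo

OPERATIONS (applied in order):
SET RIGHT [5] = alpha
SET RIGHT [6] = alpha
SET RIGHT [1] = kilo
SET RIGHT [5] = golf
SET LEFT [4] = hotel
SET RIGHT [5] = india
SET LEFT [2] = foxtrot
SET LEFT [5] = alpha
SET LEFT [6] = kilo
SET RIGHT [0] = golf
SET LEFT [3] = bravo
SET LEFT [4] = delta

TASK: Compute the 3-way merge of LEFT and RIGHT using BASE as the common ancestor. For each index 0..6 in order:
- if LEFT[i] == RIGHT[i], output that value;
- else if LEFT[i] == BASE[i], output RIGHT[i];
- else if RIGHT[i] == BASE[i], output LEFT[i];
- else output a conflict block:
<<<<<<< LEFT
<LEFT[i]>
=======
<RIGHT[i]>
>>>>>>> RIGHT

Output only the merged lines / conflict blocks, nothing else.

Answer: golf
kilo
foxtrot
bravo
delta
<<<<<<< LEFT
alpha
=======
india
>>>>>>> RIGHT
alpha

Derivation:
Final LEFT:  [kilo, hotel, foxtrot, bravo, delta, alpha, kilo]
Final RIGHT: [golf, kilo, foxtrot, hotel, delta, india, alpha]
i=0: L=kilo=BASE, R=golf -> take RIGHT -> golf
i=1: L=hotel=BASE, R=kilo -> take RIGHT -> kilo
i=2: L=foxtrot R=foxtrot -> agree -> foxtrot
i=3: L=bravo, R=hotel=BASE -> take LEFT -> bravo
i=4: L=delta R=delta -> agree -> delta
i=5: BASE=echo L=alpha R=india all differ -> CONFLICT
i=6: L=kilo=BASE, R=alpha -> take RIGHT -> alpha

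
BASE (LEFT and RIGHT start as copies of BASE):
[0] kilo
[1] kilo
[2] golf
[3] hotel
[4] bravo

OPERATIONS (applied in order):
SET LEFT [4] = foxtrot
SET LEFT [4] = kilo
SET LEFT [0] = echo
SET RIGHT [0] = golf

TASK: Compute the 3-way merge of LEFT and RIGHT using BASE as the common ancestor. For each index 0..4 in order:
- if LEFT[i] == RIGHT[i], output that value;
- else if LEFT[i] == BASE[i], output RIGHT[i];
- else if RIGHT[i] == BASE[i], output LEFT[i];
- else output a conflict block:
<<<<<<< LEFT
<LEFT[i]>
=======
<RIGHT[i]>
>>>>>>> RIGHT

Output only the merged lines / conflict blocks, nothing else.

Answer: <<<<<<< LEFT
echo
=======
golf
>>>>>>> RIGHT
kilo
golf
hotel
kilo

Derivation:
Final LEFT:  [echo, kilo, golf, hotel, kilo]
Final RIGHT: [golf, kilo, golf, hotel, bravo]
i=0: BASE=kilo L=echo R=golf all differ -> CONFLICT
i=1: L=kilo R=kilo -> agree -> kilo
i=2: L=golf R=golf -> agree -> golf
i=3: L=hotel R=hotel -> agree -> hotel
i=4: L=kilo, R=bravo=BASE -> take LEFT -> kilo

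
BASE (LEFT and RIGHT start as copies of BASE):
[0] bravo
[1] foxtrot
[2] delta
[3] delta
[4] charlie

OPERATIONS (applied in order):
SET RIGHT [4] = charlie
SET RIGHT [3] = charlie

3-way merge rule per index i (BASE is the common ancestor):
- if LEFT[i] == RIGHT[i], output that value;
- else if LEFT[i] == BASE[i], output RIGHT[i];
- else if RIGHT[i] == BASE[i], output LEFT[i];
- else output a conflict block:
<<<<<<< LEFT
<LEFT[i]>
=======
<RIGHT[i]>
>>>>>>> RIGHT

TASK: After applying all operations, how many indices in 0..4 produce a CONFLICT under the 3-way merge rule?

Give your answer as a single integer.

Answer: 0

Derivation:
Final LEFT:  [bravo, foxtrot, delta, delta, charlie]
Final RIGHT: [bravo, foxtrot, delta, charlie, charlie]
i=0: L=bravo R=bravo -> agree -> bravo
i=1: L=foxtrot R=foxtrot -> agree -> foxtrot
i=2: L=delta R=delta -> agree -> delta
i=3: L=delta=BASE, R=charlie -> take RIGHT -> charlie
i=4: L=charlie R=charlie -> agree -> charlie
Conflict count: 0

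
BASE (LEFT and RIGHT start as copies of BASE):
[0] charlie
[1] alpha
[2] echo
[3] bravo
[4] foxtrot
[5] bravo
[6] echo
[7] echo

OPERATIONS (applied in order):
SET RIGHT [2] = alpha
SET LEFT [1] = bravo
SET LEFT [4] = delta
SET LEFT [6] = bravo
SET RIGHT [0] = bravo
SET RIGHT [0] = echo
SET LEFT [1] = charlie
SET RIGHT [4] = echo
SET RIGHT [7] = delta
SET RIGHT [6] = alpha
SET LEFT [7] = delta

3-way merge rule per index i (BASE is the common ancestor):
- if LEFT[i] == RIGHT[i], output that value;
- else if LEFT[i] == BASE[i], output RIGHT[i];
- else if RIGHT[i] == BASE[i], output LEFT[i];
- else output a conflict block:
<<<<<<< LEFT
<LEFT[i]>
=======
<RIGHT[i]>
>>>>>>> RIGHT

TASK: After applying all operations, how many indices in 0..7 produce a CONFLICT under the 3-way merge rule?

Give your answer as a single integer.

Final LEFT:  [charlie, charlie, echo, bravo, delta, bravo, bravo, delta]
Final RIGHT: [echo, alpha, alpha, bravo, echo, bravo, alpha, delta]
i=0: L=charlie=BASE, R=echo -> take RIGHT -> echo
i=1: L=charlie, R=alpha=BASE -> take LEFT -> charlie
i=2: L=echo=BASE, R=alpha -> take RIGHT -> alpha
i=3: L=bravo R=bravo -> agree -> bravo
i=4: BASE=foxtrot L=delta R=echo all differ -> CONFLICT
i=5: L=bravo R=bravo -> agree -> bravo
i=6: BASE=echo L=bravo R=alpha all differ -> CONFLICT
i=7: L=delta R=delta -> agree -> delta
Conflict count: 2

Answer: 2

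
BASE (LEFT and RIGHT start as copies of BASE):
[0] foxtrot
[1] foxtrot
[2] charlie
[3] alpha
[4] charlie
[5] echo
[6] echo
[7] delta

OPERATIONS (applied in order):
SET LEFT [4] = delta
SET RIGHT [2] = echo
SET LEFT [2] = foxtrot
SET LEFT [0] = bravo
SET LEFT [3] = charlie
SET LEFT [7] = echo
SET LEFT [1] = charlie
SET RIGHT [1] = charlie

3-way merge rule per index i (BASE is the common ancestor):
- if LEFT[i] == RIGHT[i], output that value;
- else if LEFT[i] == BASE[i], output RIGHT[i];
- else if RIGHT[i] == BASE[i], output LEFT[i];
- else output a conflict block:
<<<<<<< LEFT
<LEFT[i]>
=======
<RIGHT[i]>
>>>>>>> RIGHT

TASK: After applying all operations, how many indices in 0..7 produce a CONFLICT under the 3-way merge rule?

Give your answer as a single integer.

Answer: 1

Derivation:
Final LEFT:  [bravo, charlie, foxtrot, charlie, delta, echo, echo, echo]
Final RIGHT: [foxtrot, charlie, echo, alpha, charlie, echo, echo, delta]
i=0: L=bravo, R=foxtrot=BASE -> take LEFT -> bravo
i=1: L=charlie R=charlie -> agree -> charlie
i=2: BASE=charlie L=foxtrot R=echo all differ -> CONFLICT
i=3: L=charlie, R=alpha=BASE -> take LEFT -> charlie
i=4: L=delta, R=charlie=BASE -> take LEFT -> delta
i=5: L=echo R=echo -> agree -> echo
i=6: L=echo R=echo -> agree -> echo
i=7: L=echo, R=delta=BASE -> take LEFT -> echo
Conflict count: 1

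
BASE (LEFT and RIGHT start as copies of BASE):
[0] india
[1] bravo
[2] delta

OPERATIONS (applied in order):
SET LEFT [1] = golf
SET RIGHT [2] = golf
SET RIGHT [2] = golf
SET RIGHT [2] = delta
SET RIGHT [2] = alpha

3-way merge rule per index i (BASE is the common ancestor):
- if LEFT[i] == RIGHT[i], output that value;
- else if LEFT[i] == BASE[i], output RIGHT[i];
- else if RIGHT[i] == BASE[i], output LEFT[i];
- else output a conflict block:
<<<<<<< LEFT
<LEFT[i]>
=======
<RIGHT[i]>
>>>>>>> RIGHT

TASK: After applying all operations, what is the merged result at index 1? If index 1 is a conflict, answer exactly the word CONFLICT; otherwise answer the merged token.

Answer: golf

Derivation:
Final LEFT:  [india, golf, delta]
Final RIGHT: [india, bravo, alpha]
i=0: L=india R=india -> agree -> india
i=1: L=golf, R=bravo=BASE -> take LEFT -> golf
i=2: L=delta=BASE, R=alpha -> take RIGHT -> alpha
Index 1 -> golf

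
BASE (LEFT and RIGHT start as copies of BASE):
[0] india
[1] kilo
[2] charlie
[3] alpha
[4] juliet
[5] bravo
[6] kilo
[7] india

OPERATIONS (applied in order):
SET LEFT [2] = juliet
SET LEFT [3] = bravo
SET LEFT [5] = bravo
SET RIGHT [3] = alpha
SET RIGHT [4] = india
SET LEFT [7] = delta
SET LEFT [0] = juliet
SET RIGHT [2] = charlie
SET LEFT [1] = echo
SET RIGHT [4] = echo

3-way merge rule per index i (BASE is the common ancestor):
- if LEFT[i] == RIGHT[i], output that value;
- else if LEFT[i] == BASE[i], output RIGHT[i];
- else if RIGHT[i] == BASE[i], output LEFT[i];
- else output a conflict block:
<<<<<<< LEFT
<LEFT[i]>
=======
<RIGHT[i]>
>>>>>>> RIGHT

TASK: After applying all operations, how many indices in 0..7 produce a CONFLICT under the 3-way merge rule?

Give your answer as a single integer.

Final LEFT:  [juliet, echo, juliet, bravo, juliet, bravo, kilo, delta]
Final RIGHT: [india, kilo, charlie, alpha, echo, bravo, kilo, india]
i=0: L=juliet, R=india=BASE -> take LEFT -> juliet
i=1: L=echo, R=kilo=BASE -> take LEFT -> echo
i=2: L=juliet, R=charlie=BASE -> take LEFT -> juliet
i=3: L=bravo, R=alpha=BASE -> take LEFT -> bravo
i=4: L=juliet=BASE, R=echo -> take RIGHT -> echo
i=5: L=bravo R=bravo -> agree -> bravo
i=6: L=kilo R=kilo -> agree -> kilo
i=7: L=delta, R=india=BASE -> take LEFT -> delta
Conflict count: 0

Answer: 0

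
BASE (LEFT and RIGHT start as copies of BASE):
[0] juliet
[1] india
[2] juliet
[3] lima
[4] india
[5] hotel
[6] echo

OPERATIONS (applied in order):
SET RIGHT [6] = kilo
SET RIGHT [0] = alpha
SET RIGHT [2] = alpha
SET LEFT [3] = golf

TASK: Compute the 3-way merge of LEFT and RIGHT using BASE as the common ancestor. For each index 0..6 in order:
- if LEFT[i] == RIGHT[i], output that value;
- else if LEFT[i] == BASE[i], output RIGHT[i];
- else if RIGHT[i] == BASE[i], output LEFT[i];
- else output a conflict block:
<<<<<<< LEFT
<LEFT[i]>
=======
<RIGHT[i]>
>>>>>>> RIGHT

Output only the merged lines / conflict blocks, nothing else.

Answer: alpha
india
alpha
golf
india
hotel
kilo

Derivation:
Final LEFT:  [juliet, india, juliet, golf, india, hotel, echo]
Final RIGHT: [alpha, india, alpha, lima, india, hotel, kilo]
i=0: L=juliet=BASE, R=alpha -> take RIGHT -> alpha
i=1: L=india R=india -> agree -> india
i=2: L=juliet=BASE, R=alpha -> take RIGHT -> alpha
i=3: L=golf, R=lima=BASE -> take LEFT -> golf
i=4: L=india R=india -> agree -> india
i=5: L=hotel R=hotel -> agree -> hotel
i=6: L=echo=BASE, R=kilo -> take RIGHT -> kilo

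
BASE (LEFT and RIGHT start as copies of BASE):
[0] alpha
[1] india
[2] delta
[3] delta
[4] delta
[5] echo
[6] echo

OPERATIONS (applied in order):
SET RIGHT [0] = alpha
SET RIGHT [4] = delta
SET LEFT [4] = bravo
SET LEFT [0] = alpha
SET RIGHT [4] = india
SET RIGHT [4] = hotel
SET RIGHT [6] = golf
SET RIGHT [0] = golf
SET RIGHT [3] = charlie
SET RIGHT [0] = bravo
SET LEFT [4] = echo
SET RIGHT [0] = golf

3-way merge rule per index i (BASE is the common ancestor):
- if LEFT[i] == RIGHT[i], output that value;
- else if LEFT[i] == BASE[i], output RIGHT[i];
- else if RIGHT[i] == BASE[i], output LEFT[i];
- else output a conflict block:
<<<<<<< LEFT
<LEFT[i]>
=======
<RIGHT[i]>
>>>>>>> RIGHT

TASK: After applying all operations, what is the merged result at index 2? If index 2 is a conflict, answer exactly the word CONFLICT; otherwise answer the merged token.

Answer: delta

Derivation:
Final LEFT:  [alpha, india, delta, delta, echo, echo, echo]
Final RIGHT: [golf, india, delta, charlie, hotel, echo, golf]
i=0: L=alpha=BASE, R=golf -> take RIGHT -> golf
i=1: L=india R=india -> agree -> india
i=2: L=delta R=delta -> agree -> delta
i=3: L=delta=BASE, R=charlie -> take RIGHT -> charlie
i=4: BASE=delta L=echo R=hotel all differ -> CONFLICT
i=5: L=echo R=echo -> agree -> echo
i=6: L=echo=BASE, R=golf -> take RIGHT -> golf
Index 2 -> delta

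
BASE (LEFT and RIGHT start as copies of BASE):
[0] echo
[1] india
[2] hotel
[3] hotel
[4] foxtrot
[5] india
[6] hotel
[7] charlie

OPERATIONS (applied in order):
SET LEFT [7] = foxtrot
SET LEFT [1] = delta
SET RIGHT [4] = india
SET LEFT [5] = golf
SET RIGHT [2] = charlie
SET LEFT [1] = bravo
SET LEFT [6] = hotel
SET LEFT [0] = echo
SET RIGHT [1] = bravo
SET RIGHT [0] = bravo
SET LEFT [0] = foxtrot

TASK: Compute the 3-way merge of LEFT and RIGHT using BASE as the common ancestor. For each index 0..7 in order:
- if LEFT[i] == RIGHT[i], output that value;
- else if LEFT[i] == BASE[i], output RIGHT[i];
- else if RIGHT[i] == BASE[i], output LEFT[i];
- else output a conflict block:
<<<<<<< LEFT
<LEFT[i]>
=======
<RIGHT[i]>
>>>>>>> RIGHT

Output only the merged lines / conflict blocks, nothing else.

Answer: <<<<<<< LEFT
foxtrot
=======
bravo
>>>>>>> RIGHT
bravo
charlie
hotel
india
golf
hotel
foxtrot

Derivation:
Final LEFT:  [foxtrot, bravo, hotel, hotel, foxtrot, golf, hotel, foxtrot]
Final RIGHT: [bravo, bravo, charlie, hotel, india, india, hotel, charlie]
i=0: BASE=echo L=foxtrot R=bravo all differ -> CONFLICT
i=1: L=bravo R=bravo -> agree -> bravo
i=2: L=hotel=BASE, R=charlie -> take RIGHT -> charlie
i=3: L=hotel R=hotel -> agree -> hotel
i=4: L=foxtrot=BASE, R=india -> take RIGHT -> india
i=5: L=golf, R=india=BASE -> take LEFT -> golf
i=6: L=hotel R=hotel -> agree -> hotel
i=7: L=foxtrot, R=charlie=BASE -> take LEFT -> foxtrot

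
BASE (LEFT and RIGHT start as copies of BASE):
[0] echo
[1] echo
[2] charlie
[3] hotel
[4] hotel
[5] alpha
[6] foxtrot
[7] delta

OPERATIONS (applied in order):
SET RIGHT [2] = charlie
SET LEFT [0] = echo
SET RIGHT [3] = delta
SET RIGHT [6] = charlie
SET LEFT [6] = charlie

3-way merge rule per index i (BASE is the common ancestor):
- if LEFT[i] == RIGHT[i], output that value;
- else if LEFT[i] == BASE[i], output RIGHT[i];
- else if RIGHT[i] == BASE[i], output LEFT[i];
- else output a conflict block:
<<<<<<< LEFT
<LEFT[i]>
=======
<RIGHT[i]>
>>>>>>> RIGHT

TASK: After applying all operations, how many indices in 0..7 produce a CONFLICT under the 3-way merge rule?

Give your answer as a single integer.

Answer: 0

Derivation:
Final LEFT:  [echo, echo, charlie, hotel, hotel, alpha, charlie, delta]
Final RIGHT: [echo, echo, charlie, delta, hotel, alpha, charlie, delta]
i=0: L=echo R=echo -> agree -> echo
i=1: L=echo R=echo -> agree -> echo
i=2: L=charlie R=charlie -> agree -> charlie
i=3: L=hotel=BASE, R=delta -> take RIGHT -> delta
i=4: L=hotel R=hotel -> agree -> hotel
i=5: L=alpha R=alpha -> agree -> alpha
i=6: L=charlie R=charlie -> agree -> charlie
i=7: L=delta R=delta -> agree -> delta
Conflict count: 0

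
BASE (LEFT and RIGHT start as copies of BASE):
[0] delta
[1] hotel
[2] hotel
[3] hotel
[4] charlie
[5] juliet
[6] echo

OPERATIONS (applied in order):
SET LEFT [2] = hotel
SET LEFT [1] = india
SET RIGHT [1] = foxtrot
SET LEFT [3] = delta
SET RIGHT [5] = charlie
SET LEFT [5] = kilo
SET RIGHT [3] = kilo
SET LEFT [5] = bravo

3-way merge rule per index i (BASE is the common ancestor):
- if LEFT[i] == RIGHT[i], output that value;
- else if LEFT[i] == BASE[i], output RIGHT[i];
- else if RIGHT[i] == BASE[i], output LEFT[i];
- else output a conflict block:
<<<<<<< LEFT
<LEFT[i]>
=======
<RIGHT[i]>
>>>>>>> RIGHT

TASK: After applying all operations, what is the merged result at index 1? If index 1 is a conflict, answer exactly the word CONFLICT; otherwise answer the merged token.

Answer: CONFLICT

Derivation:
Final LEFT:  [delta, india, hotel, delta, charlie, bravo, echo]
Final RIGHT: [delta, foxtrot, hotel, kilo, charlie, charlie, echo]
i=0: L=delta R=delta -> agree -> delta
i=1: BASE=hotel L=india R=foxtrot all differ -> CONFLICT
i=2: L=hotel R=hotel -> agree -> hotel
i=3: BASE=hotel L=delta R=kilo all differ -> CONFLICT
i=4: L=charlie R=charlie -> agree -> charlie
i=5: BASE=juliet L=bravo R=charlie all differ -> CONFLICT
i=6: L=echo R=echo -> agree -> echo
Index 1 -> CONFLICT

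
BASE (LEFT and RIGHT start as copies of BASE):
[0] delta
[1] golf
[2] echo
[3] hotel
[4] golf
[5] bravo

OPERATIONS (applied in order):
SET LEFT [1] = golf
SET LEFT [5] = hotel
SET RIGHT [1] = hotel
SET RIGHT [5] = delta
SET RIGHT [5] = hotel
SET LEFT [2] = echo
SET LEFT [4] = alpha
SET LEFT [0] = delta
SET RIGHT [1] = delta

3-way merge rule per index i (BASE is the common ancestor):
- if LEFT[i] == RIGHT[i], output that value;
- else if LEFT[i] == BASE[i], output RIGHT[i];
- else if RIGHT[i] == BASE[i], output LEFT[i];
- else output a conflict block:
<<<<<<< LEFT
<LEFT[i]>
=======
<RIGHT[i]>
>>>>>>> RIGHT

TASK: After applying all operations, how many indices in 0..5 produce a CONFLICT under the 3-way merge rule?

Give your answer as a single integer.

Answer: 0

Derivation:
Final LEFT:  [delta, golf, echo, hotel, alpha, hotel]
Final RIGHT: [delta, delta, echo, hotel, golf, hotel]
i=0: L=delta R=delta -> agree -> delta
i=1: L=golf=BASE, R=delta -> take RIGHT -> delta
i=2: L=echo R=echo -> agree -> echo
i=3: L=hotel R=hotel -> agree -> hotel
i=4: L=alpha, R=golf=BASE -> take LEFT -> alpha
i=5: L=hotel R=hotel -> agree -> hotel
Conflict count: 0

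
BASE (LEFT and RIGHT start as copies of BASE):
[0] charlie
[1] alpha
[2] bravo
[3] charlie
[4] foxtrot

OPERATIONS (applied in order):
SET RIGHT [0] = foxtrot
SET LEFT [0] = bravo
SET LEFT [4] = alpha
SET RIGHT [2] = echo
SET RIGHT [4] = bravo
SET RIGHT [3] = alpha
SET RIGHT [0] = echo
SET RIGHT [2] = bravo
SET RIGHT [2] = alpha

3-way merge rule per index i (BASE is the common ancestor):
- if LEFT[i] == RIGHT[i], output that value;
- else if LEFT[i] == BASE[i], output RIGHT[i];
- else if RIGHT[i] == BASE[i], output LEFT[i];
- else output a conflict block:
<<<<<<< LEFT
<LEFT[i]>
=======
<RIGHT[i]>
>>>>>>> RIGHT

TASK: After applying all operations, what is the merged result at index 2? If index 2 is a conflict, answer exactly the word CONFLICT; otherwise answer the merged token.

Final LEFT:  [bravo, alpha, bravo, charlie, alpha]
Final RIGHT: [echo, alpha, alpha, alpha, bravo]
i=0: BASE=charlie L=bravo R=echo all differ -> CONFLICT
i=1: L=alpha R=alpha -> agree -> alpha
i=2: L=bravo=BASE, R=alpha -> take RIGHT -> alpha
i=3: L=charlie=BASE, R=alpha -> take RIGHT -> alpha
i=4: BASE=foxtrot L=alpha R=bravo all differ -> CONFLICT
Index 2 -> alpha

Answer: alpha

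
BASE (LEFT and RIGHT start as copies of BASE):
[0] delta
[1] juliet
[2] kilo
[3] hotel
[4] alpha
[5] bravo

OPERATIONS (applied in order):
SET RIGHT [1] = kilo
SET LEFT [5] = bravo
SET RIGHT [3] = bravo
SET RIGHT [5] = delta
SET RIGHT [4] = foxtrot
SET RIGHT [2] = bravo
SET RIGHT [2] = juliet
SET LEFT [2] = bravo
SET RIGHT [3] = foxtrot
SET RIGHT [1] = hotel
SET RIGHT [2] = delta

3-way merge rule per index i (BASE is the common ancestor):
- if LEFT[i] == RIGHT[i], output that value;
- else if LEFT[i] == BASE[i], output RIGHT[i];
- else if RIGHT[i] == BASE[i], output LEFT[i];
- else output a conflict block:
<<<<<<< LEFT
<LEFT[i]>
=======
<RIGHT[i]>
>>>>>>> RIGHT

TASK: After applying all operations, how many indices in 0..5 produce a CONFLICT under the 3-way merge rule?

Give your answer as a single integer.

Final LEFT:  [delta, juliet, bravo, hotel, alpha, bravo]
Final RIGHT: [delta, hotel, delta, foxtrot, foxtrot, delta]
i=0: L=delta R=delta -> agree -> delta
i=1: L=juliet=BASE, R=hotel -> take RIGHT -> hotel
i=2: BASE=kilo L=bravo R=delta all differ -> CONFLICT
i=3: L=hotel=BASE, R=foxtrot -> take RIGHT -> foxtrot
i=4: L=alpha=BASE, R=foxtrot -> take RIGHT -> foxtrot
i=5: L=bravo=BASE, R=delta -> take RIGHT -> delta
Conflict count: 1

Answer: 1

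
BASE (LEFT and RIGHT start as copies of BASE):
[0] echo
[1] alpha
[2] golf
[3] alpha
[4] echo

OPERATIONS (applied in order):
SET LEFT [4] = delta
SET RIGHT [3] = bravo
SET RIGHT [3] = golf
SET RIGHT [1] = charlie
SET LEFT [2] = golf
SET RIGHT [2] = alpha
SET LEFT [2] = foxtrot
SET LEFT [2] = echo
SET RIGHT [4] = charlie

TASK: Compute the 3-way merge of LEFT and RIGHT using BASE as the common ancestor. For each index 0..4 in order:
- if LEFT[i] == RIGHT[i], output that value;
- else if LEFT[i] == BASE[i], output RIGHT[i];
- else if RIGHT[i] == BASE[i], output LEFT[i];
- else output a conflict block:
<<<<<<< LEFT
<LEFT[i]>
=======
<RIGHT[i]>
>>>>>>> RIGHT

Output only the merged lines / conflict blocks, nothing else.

Answer: echo
charlie
<<<<<<< LEFT
echo
=======
alpha
>>>>>>> RIGHT
golf
<<<<<<< LEFT
delta
=======
charlie
>>>>>>> RIGHT

Derivation:
Final LEFT:  [echo, alpha, echo, alpha, delta]
Final RIGHT: [echo, charlie, alpha, golf, charlie]
i=0: L=echo R=echo -> agree -> echo
i=1: L=alpha=BASE, R=charlie -> take RIGHT -> charlie
i=2: BASE=golf L=echo R=alpha all differ -> CONFLICT
i=3: L=alpha=BASE, R=golf -> take RIGHT -> golf
i=4: BASE=echo L=delta R=charlie all differ -> CONFLICT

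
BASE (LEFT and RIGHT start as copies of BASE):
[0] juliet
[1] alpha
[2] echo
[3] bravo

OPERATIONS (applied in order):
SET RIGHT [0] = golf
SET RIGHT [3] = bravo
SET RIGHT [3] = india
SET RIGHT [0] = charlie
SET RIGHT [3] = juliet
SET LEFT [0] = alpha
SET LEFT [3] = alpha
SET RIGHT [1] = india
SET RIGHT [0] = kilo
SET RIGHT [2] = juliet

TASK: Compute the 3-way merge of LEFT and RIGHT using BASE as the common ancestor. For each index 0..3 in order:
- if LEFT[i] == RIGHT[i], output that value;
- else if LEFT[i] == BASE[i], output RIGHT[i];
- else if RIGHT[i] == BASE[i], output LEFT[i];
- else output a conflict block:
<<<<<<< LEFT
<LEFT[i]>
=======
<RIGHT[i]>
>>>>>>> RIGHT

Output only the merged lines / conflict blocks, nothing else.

Final LEFT:  [alpha, alpha, echo, alpha]
Final RIGHT: [kilo, india, juliet, juliet]
i=0: BASE=juliet L=alpha R=kilo all differ -> CONFLICT
i=1: L=alpha=BASE, R=india -> take RIGHT -> india
i=2: L=echo=BASE, R=juliet -> take RIGHT -> juliet
i=3: BASE=bravo L=alpha R=juliet all differ -> CONFLICT

Answer: <<<<<<< LEFT
alpha
=======
kilo
>>>>>>> RIGHT
india
juliet
<<<<<<< LEFT
alpha
=======
juliet
>>>>>>> RIGHT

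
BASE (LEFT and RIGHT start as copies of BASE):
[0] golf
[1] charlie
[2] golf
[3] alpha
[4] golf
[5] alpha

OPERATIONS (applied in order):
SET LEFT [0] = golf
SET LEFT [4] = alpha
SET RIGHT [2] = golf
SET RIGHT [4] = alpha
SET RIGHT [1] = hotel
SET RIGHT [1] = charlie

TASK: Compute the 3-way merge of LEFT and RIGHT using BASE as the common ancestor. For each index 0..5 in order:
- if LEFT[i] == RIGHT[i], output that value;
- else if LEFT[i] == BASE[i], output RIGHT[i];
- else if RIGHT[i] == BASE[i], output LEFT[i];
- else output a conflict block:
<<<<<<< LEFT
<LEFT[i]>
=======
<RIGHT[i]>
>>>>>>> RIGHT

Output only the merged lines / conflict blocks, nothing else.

Final LEFT:  [golf, charlie, golf, alpha, alpha, alpha]
Final RIGHT: [golf, charlie, golf, alpha, alpha, alpha]
i=0: L=golf R=golf -> agree -> golf
i=1: L=charlie R=charlie -> agree -> charlie
i=2: L=golf R=golf -> agree -> golf
i=3: L=alpha R=alpha -> agree -> alpha
i=4: L=alpha R=alpha -> agree -> alpha
i=5: L=alpha R=alpha -> agree -> alpha

Answer: golf
charlie
golf
alpha
alpha
alpha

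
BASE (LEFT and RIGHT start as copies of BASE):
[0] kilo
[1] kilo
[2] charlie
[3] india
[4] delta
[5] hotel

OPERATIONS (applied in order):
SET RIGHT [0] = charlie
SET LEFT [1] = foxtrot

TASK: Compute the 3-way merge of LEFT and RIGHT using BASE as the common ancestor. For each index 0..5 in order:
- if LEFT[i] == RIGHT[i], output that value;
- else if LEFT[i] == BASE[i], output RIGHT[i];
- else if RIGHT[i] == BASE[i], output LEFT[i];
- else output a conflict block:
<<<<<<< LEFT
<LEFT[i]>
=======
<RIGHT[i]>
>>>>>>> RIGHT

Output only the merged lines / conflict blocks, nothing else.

Final LEFT:  [kilo, foxtrot, charlie, india, delta, hotel]
Final RIGHT: [charlie, kilo, charlie, india, delta, hotel]
i=0: L=kilo=BASE, R=charlie -> take RIGHT -> charlie
i=1: L=foxtrot, R=kilo=BASE -> take LEFT -> foxtrot
i=2: L=charlie R=charlie -> agree -> charlie
i=3: L=india R=india -> agree -> india
i=4: L=delta R=delta -> agree -> delta
i=5: L=hotel R=hotel -> agree -> hotel

Answer: charlie
foxtrot
charlie
india
delta
hotel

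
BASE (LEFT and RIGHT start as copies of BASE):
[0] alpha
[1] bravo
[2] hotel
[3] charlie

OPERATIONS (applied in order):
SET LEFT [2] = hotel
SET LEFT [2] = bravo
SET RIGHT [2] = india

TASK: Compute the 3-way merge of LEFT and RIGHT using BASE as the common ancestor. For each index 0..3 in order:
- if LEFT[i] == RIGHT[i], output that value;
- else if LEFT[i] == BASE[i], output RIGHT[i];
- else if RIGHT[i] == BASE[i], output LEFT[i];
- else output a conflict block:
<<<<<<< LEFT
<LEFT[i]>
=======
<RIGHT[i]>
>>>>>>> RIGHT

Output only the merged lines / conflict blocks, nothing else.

Answer: alpha
bravo
<<<<<<< LEFT
bravo
=======
india
>>>>>>> RIGHT
charlie

Derivation:
Final LEFT:  [alpha, bravo, bravo, charlie]
Final RIGHT: [alpha, bravo, india, charlie]
i=0: L=alpha R=alpha -> agree -> alpha
i=1: L=bravo R=bravo -> agree -> bravo
i=2: BASE=hotel L=bravo R=india all differ -> CONFLICT
i=3: L=charlie R=charlie -> agree -> charlie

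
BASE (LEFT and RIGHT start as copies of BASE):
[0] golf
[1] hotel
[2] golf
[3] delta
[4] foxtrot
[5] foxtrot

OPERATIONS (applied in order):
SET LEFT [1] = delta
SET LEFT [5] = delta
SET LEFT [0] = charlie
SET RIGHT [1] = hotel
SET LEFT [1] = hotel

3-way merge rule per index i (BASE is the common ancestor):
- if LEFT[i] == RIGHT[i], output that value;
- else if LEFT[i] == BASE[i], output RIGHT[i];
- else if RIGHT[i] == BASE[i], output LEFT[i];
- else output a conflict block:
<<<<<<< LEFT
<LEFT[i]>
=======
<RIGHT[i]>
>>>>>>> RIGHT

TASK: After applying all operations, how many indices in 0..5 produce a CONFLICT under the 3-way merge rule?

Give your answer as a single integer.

Answer: 0

Derivation:
Final LEFT:  [charlie, hotel, golf, delta, foxtrot, delta]
Final RIGHT: [golf, hotel, golf, delta, foxtrot, foxtrot]
i=0: L=charlie, R=golf=BASE -> take LEFT -> charlie
i=1: L=hotel R=hotel -> agree -> hotel
i=2: L=golf R=golf -> agree -> golf
i=3: L=delta R=delta -> agree -> delta
i=4: L=foxtrot R=foxtrot -> agree -> foxtrot
i=5: L=delta, R=foxtrot=BASE -> take LEFT -> delta
Conflict count: 0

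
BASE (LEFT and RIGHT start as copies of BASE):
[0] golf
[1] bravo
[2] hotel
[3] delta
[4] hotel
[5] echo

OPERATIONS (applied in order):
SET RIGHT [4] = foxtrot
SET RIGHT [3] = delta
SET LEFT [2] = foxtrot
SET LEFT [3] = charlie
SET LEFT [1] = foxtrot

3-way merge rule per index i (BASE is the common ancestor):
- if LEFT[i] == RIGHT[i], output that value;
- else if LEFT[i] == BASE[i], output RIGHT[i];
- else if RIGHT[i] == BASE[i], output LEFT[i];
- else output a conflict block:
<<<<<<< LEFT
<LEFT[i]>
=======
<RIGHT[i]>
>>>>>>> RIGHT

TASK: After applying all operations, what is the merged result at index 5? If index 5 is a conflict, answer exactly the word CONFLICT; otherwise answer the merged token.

Final LEFT:  [golf, foxtrot, foxtrot, charlie, hotel, echo]
Final RIGHT: [golf, bravo, hotel, delta, foxtrot, echo]
i=0: L=golf R=golf -> agree -> golf
i=1: L=foxtrot, R=bravo=BASE -> take LEFT -> foxtrot
i=2: L=foxtrot, R=hotel=BASE -> take LEFT -> foxtrot
i=3: L=charlie, R=delta=BASE -> take LEFT -> charlie
i=4: L=hotel=BASE, R=foxtrot -> take RIGHT -> foxtrot
i=5: L=echo R=echo -> agree -> echo
Index 5 -> echo

Answer: echo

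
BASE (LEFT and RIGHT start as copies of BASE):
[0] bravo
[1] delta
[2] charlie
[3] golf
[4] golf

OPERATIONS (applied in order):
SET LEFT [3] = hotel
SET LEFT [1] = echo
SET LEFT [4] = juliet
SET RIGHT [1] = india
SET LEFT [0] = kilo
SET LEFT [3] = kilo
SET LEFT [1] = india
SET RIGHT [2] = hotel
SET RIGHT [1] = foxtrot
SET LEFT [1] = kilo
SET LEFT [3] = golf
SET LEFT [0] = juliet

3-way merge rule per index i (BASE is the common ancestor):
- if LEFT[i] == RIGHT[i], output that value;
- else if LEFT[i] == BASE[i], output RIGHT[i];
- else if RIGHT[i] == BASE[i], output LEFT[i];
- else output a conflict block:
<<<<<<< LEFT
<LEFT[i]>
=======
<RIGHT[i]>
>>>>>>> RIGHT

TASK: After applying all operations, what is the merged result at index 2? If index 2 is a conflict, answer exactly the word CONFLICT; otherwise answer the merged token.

Answer: hotel

Derivation:
Final LEFT:  [juliet, kilo, charlie, golf, juliet]
Final RIGHT: [bravo, foxtrot, hotel, golf, golf]
i=0: L=juliet, R=bravo=BASE -> take LEFT -> juliet
i=1: BASE=delta L=kilo R=foxtrot all differ -> CONFLICT
i=2: L=charlie=BASE, R=hotel -> take RIGHT -> hotel
i=3: L=golf R=golf -> agree -> golf
i=4: L=juliet, R=golf=BASE -> take LEFT -> juliet
Index 2 -> hotel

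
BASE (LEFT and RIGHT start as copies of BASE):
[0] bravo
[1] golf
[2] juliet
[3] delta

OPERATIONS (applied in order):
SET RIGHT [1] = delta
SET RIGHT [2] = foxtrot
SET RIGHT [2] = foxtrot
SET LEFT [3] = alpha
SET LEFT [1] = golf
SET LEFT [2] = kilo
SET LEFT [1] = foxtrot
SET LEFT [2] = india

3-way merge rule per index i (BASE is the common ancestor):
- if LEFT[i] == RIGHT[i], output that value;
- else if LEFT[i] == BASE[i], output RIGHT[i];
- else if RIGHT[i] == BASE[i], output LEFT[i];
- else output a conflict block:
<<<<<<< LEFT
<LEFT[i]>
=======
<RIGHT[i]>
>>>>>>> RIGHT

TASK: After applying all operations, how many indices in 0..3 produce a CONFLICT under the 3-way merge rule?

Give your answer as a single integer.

Final LEFT:  [bravo, foxtrot, india, alpha]
Final RIGHT: [bravo, delta, foxtrot, delta]
i=0: L=bravo R=bravo -> agree -> bravo
i=1: BASE=golf L=foxtrot R=delta all differ -> CONFLICT
i=2: BASE=juliet L=india R=foxtrot all differ -> CONFLICT
i=3: L=alpha, R=delta=BASE -> take LEFT -> alpha
Conflict count: 2

Answer: 2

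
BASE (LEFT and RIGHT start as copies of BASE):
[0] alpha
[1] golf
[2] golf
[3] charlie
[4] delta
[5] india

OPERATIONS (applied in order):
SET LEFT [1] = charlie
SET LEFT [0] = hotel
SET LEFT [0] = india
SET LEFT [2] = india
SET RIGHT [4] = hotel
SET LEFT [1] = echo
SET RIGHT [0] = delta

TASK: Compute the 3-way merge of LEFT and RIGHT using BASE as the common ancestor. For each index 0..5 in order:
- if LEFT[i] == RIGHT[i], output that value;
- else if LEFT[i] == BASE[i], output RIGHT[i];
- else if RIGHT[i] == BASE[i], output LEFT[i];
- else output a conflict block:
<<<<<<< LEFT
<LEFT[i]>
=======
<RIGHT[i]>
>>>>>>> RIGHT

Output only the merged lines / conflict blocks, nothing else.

Final LEFT:  [india, echo, india, charlie, delta, india]
Final RIGHT: [delta, golf, golf, charlie, hotel, india]
i=0: BASE=alpha L=india R=delta all differ -> CONFLICT
i=1: L=echo, R=golf=BASE -> take LEFT -> echo
i=2: L=india, R=golf=BASE -> take LEFT -> india
i=3: L=charlie R=charlie -> agree -> charlie
i=4: L=delta=BASE, R=hotel -> take RIGHT -> hotel
i=5: L=india R=india -> agree -> india

Answer: <<<<<<< LEFT
india
=======
delta
>>>>>>> RIGHT
echo
india
charlie
hotel
india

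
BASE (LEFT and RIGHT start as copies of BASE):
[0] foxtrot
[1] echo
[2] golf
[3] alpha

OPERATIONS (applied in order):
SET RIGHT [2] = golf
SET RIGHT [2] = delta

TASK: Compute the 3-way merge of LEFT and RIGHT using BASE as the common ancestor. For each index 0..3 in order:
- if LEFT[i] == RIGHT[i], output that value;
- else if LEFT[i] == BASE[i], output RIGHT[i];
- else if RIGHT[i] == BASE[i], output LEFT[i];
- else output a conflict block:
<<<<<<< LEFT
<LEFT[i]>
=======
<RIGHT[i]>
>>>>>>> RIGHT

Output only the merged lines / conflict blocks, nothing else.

Answer: foxtrot
echo
delta
alpha

Derivation:
Final LEFT:  [foxtrot, echo, golf, alpha]
Final RIGHT: [foxtrot, echo, delta, alpha]
i=0: L=foxtrot R=foxtrot -> agree -> foxtrot
i=1: L=echo R=echo -> agree -> echo
i=2: L=golf=BASE, R=delta -> take RIGHT -> delta
i=3: L=alpha R=alpha -> agree -> alpha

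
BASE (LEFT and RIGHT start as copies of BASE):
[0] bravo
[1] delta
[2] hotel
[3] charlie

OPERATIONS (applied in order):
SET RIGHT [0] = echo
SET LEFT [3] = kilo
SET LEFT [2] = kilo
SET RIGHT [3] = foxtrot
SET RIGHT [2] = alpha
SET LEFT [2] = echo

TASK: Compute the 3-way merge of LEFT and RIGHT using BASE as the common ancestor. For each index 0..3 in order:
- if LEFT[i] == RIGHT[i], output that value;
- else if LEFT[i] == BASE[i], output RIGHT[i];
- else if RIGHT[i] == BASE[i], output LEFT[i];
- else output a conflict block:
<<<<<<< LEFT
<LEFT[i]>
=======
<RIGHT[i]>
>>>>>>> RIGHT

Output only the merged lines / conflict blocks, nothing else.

Final LEFT:  [bravo, delta, echo, kilo]
Final RIGHT: [echo, delta, alpha, foxtrot]
i=0: L=bravo=BASE, R=echo -> take RIGHT -> echo
i=1: L=delta R=delta -> agree -> delta
i=2: BASE=hotel L=echo R=alpha all differ -> CONFLICT
i=3: BASE=charlie L=kilo R=foxtrot all differ -> CONFLICT

Answer: echo
delta
<<<<<<< LEFT
echo
=======
alpha
>>>>>>> RIGHT
<<<<<<< LEFT
kilo
=======
foxtrot
>>>>>>> RIGHT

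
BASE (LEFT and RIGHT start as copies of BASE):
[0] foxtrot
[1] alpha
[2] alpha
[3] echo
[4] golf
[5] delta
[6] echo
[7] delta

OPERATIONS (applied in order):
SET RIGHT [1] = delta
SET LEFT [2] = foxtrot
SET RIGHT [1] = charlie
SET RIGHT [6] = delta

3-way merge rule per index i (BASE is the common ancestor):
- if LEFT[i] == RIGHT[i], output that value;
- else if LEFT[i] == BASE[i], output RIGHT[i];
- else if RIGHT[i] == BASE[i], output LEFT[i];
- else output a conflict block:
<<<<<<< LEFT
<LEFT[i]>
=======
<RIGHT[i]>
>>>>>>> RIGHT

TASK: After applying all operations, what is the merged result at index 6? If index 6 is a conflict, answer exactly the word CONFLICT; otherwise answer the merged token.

Answer: delta

Derivation:
Final LEFT:  [foxtrot, alpha, foxtrot, echo, golf, delta, echo, delta]
Final RIGHT: [foxtrot, charlie, alpha, echo, golf, delta, delta, delta]
i=0: L=foxtrot R=foxtrot -> agree -> foxtrot
i=1: L=alpha=BASE, R=charlie -> take RIGHT -> charlie
i=2: L=foxtrot, R=alpha=BASE -> take LEFT -> foxtrot
i=3: L=echo R=echo -> agree -> echo
i=4: L=golf R=golf -> agree -> golf
i=5: L=delta R=delta -> agree -> delta
i=6: L=echo=BASE, R=delta -> take RIGHT -> delta
i=7: L=delta R=delta -> agree -> delta
Index 6 -> delta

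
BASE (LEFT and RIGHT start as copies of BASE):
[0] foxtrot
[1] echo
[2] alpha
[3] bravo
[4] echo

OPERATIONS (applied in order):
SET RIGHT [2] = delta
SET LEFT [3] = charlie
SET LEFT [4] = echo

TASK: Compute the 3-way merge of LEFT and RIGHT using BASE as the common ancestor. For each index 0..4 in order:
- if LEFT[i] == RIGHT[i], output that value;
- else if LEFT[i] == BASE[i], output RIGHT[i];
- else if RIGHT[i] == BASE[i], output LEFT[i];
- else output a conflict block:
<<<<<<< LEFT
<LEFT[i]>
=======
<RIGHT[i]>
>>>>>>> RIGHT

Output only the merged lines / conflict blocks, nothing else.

Answer: foxtrot
echo
delta
charlie
echo

Derivation:
Final LEFT:  [foxtrot, echo, alpha, charlie, echo]
Final RIGHT: [foxtrot, echo, delta, bravo, echo]
i=0: L=foxtrot R=foxtrot -> agree -> foxtrot
i=1: L=echo R=echo -> agree -> echo
i=2: L=alpha=BASE, R=delta -> take RIGHT -> delta
i=3: L=charlie, R=bravo=BASE -> take LEFT -> charlie
i=4: L=echo R=echo -> agree -> echo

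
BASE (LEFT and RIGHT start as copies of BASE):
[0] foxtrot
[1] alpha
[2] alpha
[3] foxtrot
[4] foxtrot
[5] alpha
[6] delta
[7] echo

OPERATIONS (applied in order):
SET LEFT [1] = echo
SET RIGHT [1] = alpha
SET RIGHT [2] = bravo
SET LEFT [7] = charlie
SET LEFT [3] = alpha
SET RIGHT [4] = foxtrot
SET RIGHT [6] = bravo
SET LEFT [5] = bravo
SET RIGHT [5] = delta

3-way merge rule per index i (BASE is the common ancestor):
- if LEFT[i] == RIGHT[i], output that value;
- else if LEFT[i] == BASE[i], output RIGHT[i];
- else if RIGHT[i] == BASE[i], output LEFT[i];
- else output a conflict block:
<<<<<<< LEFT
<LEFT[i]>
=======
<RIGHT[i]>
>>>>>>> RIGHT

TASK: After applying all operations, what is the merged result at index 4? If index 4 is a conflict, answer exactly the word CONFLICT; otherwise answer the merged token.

Final LEFT:  [foxtrot, echo, alpha, alpha, foxtrot, bravo, delta, charlie]
Final RIGHT: [foxtrot, alpha, bravo, foxtrot, foxtrot, delta, bravo, echo]
i=0: L=foxtrot R=foxtrot -> agree -> foxtrot
i=1: L=echo, R=alpha=BASE -> take LEFT -> echo
i=2: L=alpha=BASE, R=bravo -> take RIGHT -> bravo
i=3: L=alpha, R=foxtrot=BASE -> take LEFT -> alpha
i=4: L=foxtrot R=foxtrot -> agree -> foxtrot
i=5: BASE=alpha L=bravo R=delta all differ -> CONFLICT
i=6: L=delta=BASE, R=bravo -> take RIGHT -> bravo
i=7: L=charlie, R=echo=BASE -> take LEFT -> charlie
Index 4 -> foxtrot

Answer: foxtrot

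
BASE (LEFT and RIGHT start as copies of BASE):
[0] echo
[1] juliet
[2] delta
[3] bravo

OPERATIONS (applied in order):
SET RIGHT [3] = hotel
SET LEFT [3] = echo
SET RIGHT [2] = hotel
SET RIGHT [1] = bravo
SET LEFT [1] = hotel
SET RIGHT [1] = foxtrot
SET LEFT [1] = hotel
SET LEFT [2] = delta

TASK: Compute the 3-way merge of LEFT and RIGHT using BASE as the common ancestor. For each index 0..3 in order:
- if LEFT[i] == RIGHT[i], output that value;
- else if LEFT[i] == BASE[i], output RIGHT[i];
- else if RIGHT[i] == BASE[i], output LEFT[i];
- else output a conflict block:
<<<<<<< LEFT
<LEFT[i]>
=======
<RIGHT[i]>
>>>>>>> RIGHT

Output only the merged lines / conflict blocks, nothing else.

Final LEFT:  [echo, hotel, delta, echo]
Final RIGHT: [echo, foxtrot, hotel, hotel]
i=0: L=echo R=echo -> agree -> echo
i=1: BASE=juliet L=hotel R=foxtrot all differ -> CONFLICT
i=2: L=delta=BASE, R=hotel -> take RIGHT -> hotel
i=3: BASE=bravo L=echo R=hotel all differ -> CONFLICT

Answer: echo
<<<<<<< LEFT
hotel
=======
foxtrot
>>>>>>> RIGHT
hotel
<<<<<<< LEFT
echo
=======
hotel
>>>>>>> RIGHT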